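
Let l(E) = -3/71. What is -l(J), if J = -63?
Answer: 3/71 ≈ 0.042253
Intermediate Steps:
l(E) = -3/71 (l(E) = -3*1/71 = -3/71)
-l(J) = -1*(-3/71) = 3/71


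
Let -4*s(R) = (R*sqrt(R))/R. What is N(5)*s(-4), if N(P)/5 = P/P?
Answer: -5*I/2 ≈ -2.5*I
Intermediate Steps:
N(P) = 5 (N(P) = 5*(P/P) = 5*1 = 5)
s(R) = -sqrt(R)/4 (s(R) = -R*sqrt(R)/(4*R) = -R**(3/2)/(4*R) = -sqrt(R)/4)
N(5)*s(-4) = 5*(-I/2) = -5*I/2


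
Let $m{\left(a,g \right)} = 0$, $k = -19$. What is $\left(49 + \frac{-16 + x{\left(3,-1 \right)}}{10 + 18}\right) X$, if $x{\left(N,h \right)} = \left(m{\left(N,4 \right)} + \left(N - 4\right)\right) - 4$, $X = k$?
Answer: $- \frac{3667}{4} \approx -916.75$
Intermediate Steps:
$X = -19$
$x{\left(N,h \right)} = -8 + N$ ($x{\left(N,h \right)} = \left(0 + \left(N - 4\right)\right) - 4 = \left(0 + \left(-4 + N\right)\right) - 4 = \left(-4 + N\right) - 4 = -8 + N$)
$\left(49 + \frac{-16 + x{\left(3,-1 \right)}}{10 + 18}\right) X = \left(49 + \frac{-16 + \left(-8 + 3\right)}{10 + 18}\right) \left(-19\right) = \left(49 + \frac{-16 - 5}{28}\right) \left(-19\right) = \left(49 - \frac{3}{4}\right) \left(-19\right) = \frac{193}{4} \left(-19\right) = - \frac{3667}{4}$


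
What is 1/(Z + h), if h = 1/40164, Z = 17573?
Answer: 40164/705801973 ≈ 5.6905e-5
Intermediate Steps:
h = 1/40164 ≈ 2.4898e-5
1/(Z + h) = 1/(17573 + 1/40164) = 1/(705801973/40164) = 40164/705801973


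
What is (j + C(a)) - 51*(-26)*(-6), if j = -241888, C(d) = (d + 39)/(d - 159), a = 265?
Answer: -13241580/53 ≈ -2.4984e+5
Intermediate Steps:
C(d) = (39 + d)/(-159 + d)
(j + C(a)) - 51*(-26)*(-6) = (-241888 + (39 + 265)/(-159 + 265)) - 51*(-26)*(-6) = (-241888 + 304/106) + 1326*(-6) = (-241888 + (1/106)*304) - 7956 = (-241888 + 152/53) - 7956 = -12819912/53 - 7956 = -13241580/53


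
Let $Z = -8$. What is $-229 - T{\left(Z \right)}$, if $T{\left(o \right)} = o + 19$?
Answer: $-240$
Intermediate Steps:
$T{\left(o \right)} = 19 + o$
$-229 - T{\left(Z \right)} = -229 - \left(19 - 8\right) = -229 - 11 = -240$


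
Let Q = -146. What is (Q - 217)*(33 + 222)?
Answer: -92565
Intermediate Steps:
(Q - 217)*(33 + 222) = (-146 - 217)*(33 + 222) = -363*255 = -92565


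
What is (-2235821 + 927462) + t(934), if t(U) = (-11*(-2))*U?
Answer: -1287811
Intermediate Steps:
t(U) = 22*U
(-2235821 + 927462) + t(934) = (-2235821 + 927462) + 22*934 = -1308359 + 20548 = -1287811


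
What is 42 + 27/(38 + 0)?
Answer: 1623/38 ≈ 42.711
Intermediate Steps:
42 + 27/(38 + 0) = 42 + 27/38 = 1623/38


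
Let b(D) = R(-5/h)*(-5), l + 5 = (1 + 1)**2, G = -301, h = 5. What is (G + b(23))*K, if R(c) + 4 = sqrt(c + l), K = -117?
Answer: 32877 + 585*I*sqrt(2) ≈ 32877.0 + 827.31*I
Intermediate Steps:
l = -1 (l = -5 + (1 + 1)**2 = -5 + 2**2 = -5 + 4 = -1)
R(c) = -4 + sqrt(-1 + c) (R(c) = -4 + sqrt(c - 1) = -4 + sqrt(-1 + c))
b(D) = 20 - 5*I*sqrt(2) (b(D) = (-4 + sqrt(-1 - 5/5))*(-5) = (-4 + sqrt(-1 - 5*1/5))*(-5) = (-4 + sqrt(-1 - 1))*(-5) = (-4 + sqrt(-2))*(-5) = (-4 + I*sqrt(2))*(-5) = 20 - 5*I*sqrt(2))
(G + b(23))*K = (-301 + (20 - 5*I*sqrt(2)))*(-117) = (-281 - 5*I*sqrt(2))*(-117) = 32877 + 585*I*sqrt(2)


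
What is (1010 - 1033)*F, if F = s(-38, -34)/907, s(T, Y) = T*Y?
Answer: -29716/907 ≈ -32.763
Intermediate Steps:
F = 1292/907 (F = -38*(-34)/907 = 1292*(1/907) = 1292/907 ≈ 1.4245)
(1010 - 1033)*F = (1010 - 1033)*(1292/907) = -23*1292/907 = -29716/907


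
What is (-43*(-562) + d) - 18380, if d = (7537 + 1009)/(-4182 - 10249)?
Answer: 83489220/14431 ≈ 5785.4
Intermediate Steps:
d = -8546/14431 (d = 8546/(-14431) = 8546*(-1/14431) = -8546/14431 ≈ -0.59220)
(-43*(-562) + d) - 18380 = (-43*(-562) - 8546/14431) - 18380 = (24166 - 8546/14431) - 18380 = 348731000/14431 - 18380 = 83489220/14431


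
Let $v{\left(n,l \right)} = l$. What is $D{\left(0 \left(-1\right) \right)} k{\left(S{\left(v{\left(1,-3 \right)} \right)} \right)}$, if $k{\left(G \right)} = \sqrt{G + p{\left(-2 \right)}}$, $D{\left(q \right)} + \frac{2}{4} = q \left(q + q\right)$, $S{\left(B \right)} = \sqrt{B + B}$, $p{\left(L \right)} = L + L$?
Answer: $- \frac{\sqrt{-4 + i \sqrt{6}}}{2} \approx -0.29377 - 1.0423 i$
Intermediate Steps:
$p{\left(L \right)} = 2 L$
$S{\left(B \right)} = \sqrt{2} \sqrt{B}$ ($S{\left(B \right)} = \sqrt{2 B} = \sqrt{2} \sqrt{B}$)
$D{\left(q \right)} = - \frac{1}{2} + 2 q^{2}$ ($D{\left(q \right)} = - \frac{1}{2} + q \left(q + q\right) = - \frac{1}{2} + q 2 q = - \frac{1}{2} + 2 q^{2}$)
$k{\left(G \right)} = \sqrt{-4 + G}$ ($k{\left(G \right)} = \sqrt{G + 2 \left(-2\right)} = \sqrt{G - 4} = \sqrt{-4 + G}$)
$D{\left(0 \left(-1\right) \right)} k{\left(S{\left(v{\left(1,-3 \right)} \right)} \right)} = \left(- \frac{1}{2} + 2 \left(0 \left(-1\right)\right)^{2}\right) \sqrt{-4 + \sqrt{2} \sqrt{-3}} = \left(- \frac{1}{2} + 2 \cdot 0^{2}\right) \sqrt{-4 + \sqrt{2} i \sqrt{3}} = \left(- \frac{1}{2} + 2 \cdot 0\right) \sqrt{-4 + i \sqrt{6}} = \left(- \frac{1}{2} + 0\right) \sqrt{-4 + i \sqrt{6}} = - \frac{\sqrt{-4 + i \sqrt{6}}}{2}$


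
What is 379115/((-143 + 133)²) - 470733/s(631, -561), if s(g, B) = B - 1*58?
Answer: 56349097/12380 ≈ 4551.6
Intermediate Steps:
s(g, B) = -58 + B (s(g, B) = B - 58 = -58 + B)
379115/((-143 + 133)²) - 470733/s(631, -561) = 379115/((-143 + 133)²) - 470733/(-58 - 561) = 379115/((-10)²) - 470733/(-619) = 379115/100 - 470733*(-1/619) = 379115*(1/100) + 470733/619 = 75823/20 + 470733/619 = 56349097/12380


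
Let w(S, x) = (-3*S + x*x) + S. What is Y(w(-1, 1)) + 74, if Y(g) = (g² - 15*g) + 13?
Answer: 51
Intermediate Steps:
w(S, x) = x² - 2*S (w(S, x) = (-3*S + x²) + S = (x² - 3*S) + S = x² - 2*S)
Y(g) = 13 + g² - 15*g
Y(w(-1, 1)) + 74 = (13 + (1² - 2*(-1))² - 15*(1² - 2*(-1))) + 74 = (13 + (1 + 2)² - 15*(1 + 2)) + 74 = (13 + 3² - 15*3) + 74 = (13 + 9 - 45) + 74 = -23 + 74 = 51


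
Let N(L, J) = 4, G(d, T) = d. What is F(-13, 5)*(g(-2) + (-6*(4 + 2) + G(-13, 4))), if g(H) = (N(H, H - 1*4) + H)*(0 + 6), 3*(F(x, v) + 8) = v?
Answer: 703/3 ≈ 234.33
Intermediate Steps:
F(x, v) = -8 + v/3
g(H) = 24 + 6*H (g(H) = (4 + H)*(0 + 6) = (4 + H)*6 = 24 + 6*H)
F(-13, 5)*(g(-2) + (-6*(4 + 2) + G(-13, 4))) = (-8 + (1/3)*5)*((24 + 6*(-2)) + (-6*(4 + 2) - 13)) = (-8 + 5/3)*((24 - 12) + (-6*6 - 13)) = -19*(12 + (-36 - 13))/3 = -19*(12 - 49)/3 = -19/3*(-37) = 703/3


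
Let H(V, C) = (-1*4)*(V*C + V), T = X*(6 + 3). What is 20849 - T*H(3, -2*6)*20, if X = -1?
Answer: 44609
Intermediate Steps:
T = -9 (T = -(6 + 3) = -1*9 = -9)
H(V, C) = -4*V - 4*C*V (H(V, C) = -4*(C*V + V) = -4*(V + C*V) = -4*V - 4*C*V)
20849 - T*H(3, -2*6)*20 = 20849 - (-(-36)*3*(1 - 2*6))*20 = 20849 - (-(-36)*3*(1 - 12))*20 = 20849 - (-(-36)*3*(-11))*20 = 20849 - (-9*132)*20 = 20849 - (-1188)*20 = 20849 - 1*(-23760) = 20849 + 23760 = 44609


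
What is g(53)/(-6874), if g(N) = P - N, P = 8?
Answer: 45/6874 ≈ 0.0065464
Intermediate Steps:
g(N) = 8 - N
g(53)/(-6874) = (8 - 1*53)/(-6874) = (8 - 53)*(-1/6874) = -45*(-1/6874) = 45/6874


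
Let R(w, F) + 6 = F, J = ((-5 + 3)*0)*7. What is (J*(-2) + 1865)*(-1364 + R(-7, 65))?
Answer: -2433825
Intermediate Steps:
J = 0 (J = -2*0*7 = 0*7 = 0)
R(w, F) = -6 + F
(J*(-2) + 1865)*(-1364 + R(-7, 65)) = (0*(-2) + 1865)*(-1364 + (-6 + 65)) = (0 + 1865)*(-1364 + 59) = 1865*(-1305) = -2433825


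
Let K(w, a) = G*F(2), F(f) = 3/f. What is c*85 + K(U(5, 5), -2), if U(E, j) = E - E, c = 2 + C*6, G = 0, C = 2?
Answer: 1190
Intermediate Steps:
c = 14 (c = 2 + 2*6 = 2 + 12 = 14)
U(E, j) = 0
K(w, a) = 0 (K(w, a) = 0*(3/2) = 0)
c*85 + K(U(5, 5), -2) = 14*85 + 0 = 1190 + 0 = 1190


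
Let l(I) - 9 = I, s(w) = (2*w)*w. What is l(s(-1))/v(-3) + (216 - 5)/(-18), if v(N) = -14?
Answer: -788/63 ≈ -12.508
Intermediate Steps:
s(w) = 2*w**2
l(I) = 9 + I
l(s(-1))/v(-3) + (216 - 5)/(-18) = (9 + 2*(-1)**2)/(-14) + (216 - 5)/(-18) = (9 + 2*1)*(-1/14) + 211*(-1/18) = (9 + 2)*(-1/14) - 211/18 = 11*(-1/14) - 211/18 = -11/14 - 211/18 = -788/63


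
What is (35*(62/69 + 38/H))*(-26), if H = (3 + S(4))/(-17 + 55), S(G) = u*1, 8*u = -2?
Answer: -363295660/759 ≈ -4.7865e+5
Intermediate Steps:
u = -1/4 (u = (1/8)*(-2) = -1/4 ≈ -0.25000)
S(G) = -1/4 (S(G) = -1/4*1 = -1/4)
H = 11/152 (H = (3 - 1/4)/(-17 + 55) = (11/4)/38 = (11/4)*(1/38) = 11/152 ≈ 0.072368)
(35*(62/69 + 38/H))*(-26) = (35*(62/69 + 38/(11/152)))*(-26) = (35*(62*(1/69) + 38*(152/11)))*(-26) = (35*(62/69 + 5776/11))*(-26) = (35*(399226/759))*(-26) = (13972910/759)*(-26) = -363295660/759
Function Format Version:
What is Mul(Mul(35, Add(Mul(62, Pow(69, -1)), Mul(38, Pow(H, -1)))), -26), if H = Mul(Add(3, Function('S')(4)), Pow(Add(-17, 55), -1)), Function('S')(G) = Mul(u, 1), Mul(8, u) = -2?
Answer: Rational(-363295660, 759) ≈ -4.7865e+5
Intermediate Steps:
u = Rational(-1, 4) (u = Mul(Rational(1, 8), -2) = Rational(-1, 4) ≈ -0.25000)
Function('S')(G) = Rational(-1, 4) (Function('S')(G) = Mul(Rational(-1, 4), 1) = Rational(-1, 4))
H = Rational(11, 152) (H = Mul(Add(3, Rational(-1, 4)), Pow(Add(-17, 55), -1)) = Mul(Rational(11, 4), Pow(38, -1)) = Mul(Rational(11, 4), Rational(1, 38)) = Rational(11, 152) ≈ 0.072368)
Mul(Mul(35, Add(Mul(62, Pow(69, -1)), Mul(38, Pow(H, -1)))), -26) = Mul(Mul(35, Add(Mul(62, Pow(69, -1)), Mul(38, Pow(Rational(11, 152), -1)))), -26) = Mul(Mul(35, Add(Mul(62, Rational(1, 69)), Mul(38, Rational(152, 11)))), -26) = Mul(Mul(35, Add(Rational(62, 69), Rational(5776, 11))), -26) = Mul(Mul(35, Rational(399226, 759)), -26) = Mul(Rational(13972910, 759), -26) = Rational(-363295660, 759)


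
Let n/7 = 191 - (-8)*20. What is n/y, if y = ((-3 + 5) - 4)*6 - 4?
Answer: -2457/16 ≈ -153.56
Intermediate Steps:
n = 2457 (n = 7*(191 - (-8)*20) = 7*(191 - 1*(-160)) = 7*(191 + 160) = 7*351 = 2457)
y = -16 (y = (2 - 4)*6 - 4 = -2*6 - 4 = -12 - 4 = -16)
n/y = 2457/(-16) = 2457*(-1/16) = -2457/16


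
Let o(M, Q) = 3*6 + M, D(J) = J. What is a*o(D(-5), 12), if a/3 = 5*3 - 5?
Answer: 390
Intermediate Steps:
o(M, Q) = 18 + M
a = 30 (a = 3*(5*3 - 5) = 3*(15 - 5) = 3*10 = 30)
a*o(D(-5), 12) = 30*(18 - 5) = 30*13 = 390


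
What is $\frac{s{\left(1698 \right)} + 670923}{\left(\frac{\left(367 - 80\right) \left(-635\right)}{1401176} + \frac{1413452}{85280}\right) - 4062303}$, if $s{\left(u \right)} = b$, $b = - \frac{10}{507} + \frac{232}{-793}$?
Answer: $- \frac{212862320400291430}{1288833658830856437} \approx -0.16516$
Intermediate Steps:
$b = - \frac{9658}{30927}$ ($b = \left(-10\right) \frac{1}{507} + 232 \left(- \frac{1}{793}\right) = - \frac{10}{507} - \frac{232}{793} = - \frac{9658}{30927} \approx -0.31228$)
$s{\left(u \right)} = - \frac{9658}{30927}$
$\frac{s{\left(1698 \right)} + 670923}{\left(\frac{\left(367 - 80\right) \left(-635\right)}{1401176} + \frac{1413452}{85280}\right) - 4062303} = \frac{- \frac{9658}{30927} + 670923}{\left(\frac{\left(367 - 80\right) \left(-635\right)}{1401176} + \frac{1413452}{85280}\right) - 4062303} = \frac{20749625963}{30927 \left(\left(287 \left(-635\right) \frac{1}{1401176} + 1413452 \cdot \frac{1}{85280}\right) - 4062303\right)} = \frac{20749625963}{30927 \left(\left(\left(-182245\right) \frac{1}{1401176} + \frac{353363}{21320}\right) - 4062303\right)} = \frac{20749625963}{30927 \left(\left(- \frac{26035}{200168} + \frac{353363}{21320}\right) - 4062303\right)} = \frac{20749625963}{30927 \left(\frac{2193028087}{133361930} - 4062303\right)} = \frac{20749625963}{30927 \left(- \frac{541754375296703}{133361930}\right)} = \frac{20749625963}{30927} \left(- \frac{133361930}{541754375296703}\right) = - \frac{212862320400291430}{1288833658830856437}$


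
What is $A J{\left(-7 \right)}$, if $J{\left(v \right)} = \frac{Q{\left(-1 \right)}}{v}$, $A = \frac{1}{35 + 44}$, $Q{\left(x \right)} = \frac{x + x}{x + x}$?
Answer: $- \frac{1}{553} \approx -0.0018083$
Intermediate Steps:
$Q{\left(x \right)} = 1$ ($Q{\left(x \right)} = \frac{2 x}{2 x} = 2 x \frac{1}{2 x} = 1$)
$A = \frac{1}{79} \approx 0.012658$
$J{\left(v \right)} = \frac{1}{v}$ ($J{\left(v \right)} = 1 \frac{1}{v} = \frac{1}{v}$)
$A J{\left(-7 \right)} = \frac{1}{79 \left(-7\right)} = \frac{1}{79} \left(- \frac{1}{7}\right) = - \frac{1}{553}$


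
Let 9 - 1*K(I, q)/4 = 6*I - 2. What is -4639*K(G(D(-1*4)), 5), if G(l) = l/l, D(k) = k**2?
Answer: -92780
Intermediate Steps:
G(l) = 1
K(I, q) = 44 - 24*I (K(I, q) = 36 - 4*(6*I - 2) = 36 - 4*(-2 + 6*I) = 36 + (8 - 24*I) = 44 - 24*I)
-4639*K(G(D(-1*4)), 5) = -4639*(44 - 24*1) = -4639*(44 - 24) = -4639*20 = -92780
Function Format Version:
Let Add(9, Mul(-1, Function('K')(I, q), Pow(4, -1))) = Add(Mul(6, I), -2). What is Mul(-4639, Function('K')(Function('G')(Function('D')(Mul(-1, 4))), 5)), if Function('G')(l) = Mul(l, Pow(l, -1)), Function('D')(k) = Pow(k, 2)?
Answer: -92780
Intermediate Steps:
Function('G')(l) = 1
Function('K')(I, q) = Add(44, Mul(-24, I)) (Function('K')(I, q) = Add(36, Mul(-4, Add(Mul(6, I), -2))) = Add(36, Mul(-4, Add(-2, Mul(6, I)))) = Add(36, Add(8, Mul(-24, I))) = Add(44, Mul(-24, I)))
Mul(-4639, Function('K')(Function('G')(Function('D')(Mul(-1, 4))), 5)) = Mul(-4639, Add(44, Mul(-24, 1))) = Mul(-4639, Add(44, -24)) = Mul(-4639, 20) = -92780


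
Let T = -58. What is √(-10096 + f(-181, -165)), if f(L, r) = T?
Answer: I*√10154 ≈ 100.77*I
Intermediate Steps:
f(L, r) = -58
√(-10096 + f(-181, -165)) = √(-10096 - 58) = √(-10154) = I*√10154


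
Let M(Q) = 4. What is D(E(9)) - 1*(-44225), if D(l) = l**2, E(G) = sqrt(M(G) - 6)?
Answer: 44223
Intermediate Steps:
E(G) = I*sqrt(2) (E(G) = sqrt(4 - 6) = sqrt(-2) = I*sqrt(2))
D(E(9)) - 1*(-44225) = (I*sqrt(2))**2 - 1*(-44225) = -2 + 44225 = 44223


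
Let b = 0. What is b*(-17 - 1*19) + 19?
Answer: 19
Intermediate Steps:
b*(-17 - 1*19) + 19 = 0*(-17 - 1*19) + 19 = 0*(-17 - 19) + 19 = 0*(-36) + 19 = 0 + 19 = 19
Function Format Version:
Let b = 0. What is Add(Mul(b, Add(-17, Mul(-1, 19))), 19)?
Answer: 19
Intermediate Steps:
Add(Mul(b, Add(-17, Mul(-1, 19))), 19) = Add(Mul(0, Add(-17, Mul(-1, 19))), 19) = Add(Mul(0, Add(-17, -19)), 19) = Add(Mul(0, -36), 19) = Add(0, 19) = 19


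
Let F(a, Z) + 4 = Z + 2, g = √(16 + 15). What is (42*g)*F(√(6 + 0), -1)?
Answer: -126*√31 ≈ -701.54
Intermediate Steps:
g = √31 ≈ 5.5678
F(a, Z) = -2 + Z (F(a, Z) = -4 + (Z + 2) = -4 + (2 + Z) = -2 + Z)
(42*g)*F(√(6 + 0), -1) = (42*√31)*(-2 - 1) = (42*√31)*(-3) = -126*√31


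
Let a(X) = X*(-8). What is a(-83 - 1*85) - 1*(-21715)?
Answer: 23059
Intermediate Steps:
a(X) = -8*X
a(-83 - 1*85) - 1*(-21715) = -8*(-83 - 1*85) - 1*(-21715) = -8*(-83 - 85) + 21715 = -8*(-168) + 21715 = 1344 + 21715 = 23059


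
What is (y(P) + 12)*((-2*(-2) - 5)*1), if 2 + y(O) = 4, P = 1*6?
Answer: -14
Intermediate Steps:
P = 6
y(O) = 2 (y(O) = -2 + 4 = 2)
(y(P) + 12)*((-2*(-2) - 5)*1) = (2 + 12)*((-2*(-2) - 5)*1) = 14*((4 - 5)*1) = 14*(-1*1) = 14*(-1) = -14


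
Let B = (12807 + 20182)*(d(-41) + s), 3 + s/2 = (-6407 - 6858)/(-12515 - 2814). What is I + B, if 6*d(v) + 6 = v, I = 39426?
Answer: -33094779679/91974 ≈ -3.5983e+5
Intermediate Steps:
d(v) = -1 + v/6
s = -65444/15329 (s = -6 + 2*((-6407 - 6858)/(-12515 - 2814)) = -6 + 2*(-13265/(-15329)) = -6 + 2*(-13265*(-1/15329)) = -6 + 2*(13265/15329) = -6 + 26530/15329 = -65444/15329 ≈ -4.2693)
B = -36720946603/91974 (B = (12807 + 20182)*((-1 + (⅙)*(-41)) - 65444/15329) = 32989*((-1 - 41/6) - 65444/15329) = 32989*(-47/6 - 65444/15329) = 32989*(-1113127/91974) = -36720946603/91974 ≈ -3.9925e+5)
I + B = 39426 - 36720946603/91974 = -33094779679/91974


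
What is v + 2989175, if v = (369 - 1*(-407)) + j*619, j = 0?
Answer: 2989951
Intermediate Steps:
v = 776 (v = (369 - 1*(-407)) + 0*619 = (369 + 407) + 0 = 776 + 0 = 776)
v + 2989175 = 776 + 2989175 = 2989951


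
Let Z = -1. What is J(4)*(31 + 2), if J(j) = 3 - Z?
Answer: 132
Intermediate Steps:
J(j) = 4 (J(j) = 3 - 1*(-1) = 3 + 1 = 4)
J(4)*(31 + 2) = 4*(31 + 2) = 4*33 = 132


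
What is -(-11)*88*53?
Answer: 51304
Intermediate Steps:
-(-11)*88*53 = -11*(-88)*53 = 968*53 = 51304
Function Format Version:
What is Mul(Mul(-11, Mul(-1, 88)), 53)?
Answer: 51304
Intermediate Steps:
Mul(Mul(-11, Mul(-1, 88)), 53) = Mul(Mul(-11, -88), 53) = Mul(968, 53) = 51304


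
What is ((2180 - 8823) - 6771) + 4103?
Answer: -9311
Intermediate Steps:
((2180 - 8823) - 6771) + 4103 = (-6643 - 6771) + 4103 = -13414 + 4103 = -9311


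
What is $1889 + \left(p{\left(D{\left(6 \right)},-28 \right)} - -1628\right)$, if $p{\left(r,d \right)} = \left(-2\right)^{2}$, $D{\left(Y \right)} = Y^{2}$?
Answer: $3521$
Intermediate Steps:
$p{\left(r,d \right)} = 4$
$1889 + \left(p{\left(D{\left(6 \right)},-28 \right)} - -1628\right) = 1889 + \left(4 - -1628\right) = 1889 + \left(4 + 1628\right) = 1889 + 1632 = 3521$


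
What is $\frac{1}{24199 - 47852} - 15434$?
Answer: $- \frac{365060403}{23653} \approx -15434.0$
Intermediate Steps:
$\frac{1}{24199 - 47852} - 15434 = \frac{1}{-23653} - 15434 = - \frac{1}{23653} - 15434 = - \frac{365060403}{23653}$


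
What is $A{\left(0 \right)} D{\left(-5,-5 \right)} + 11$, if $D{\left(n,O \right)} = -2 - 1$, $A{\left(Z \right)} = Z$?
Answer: $11$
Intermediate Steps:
$D{\left(n,O \right)} = -3$ ($D{\left(n,O \right)} = -2 - 1 = -3$)
$A{\left(0 \right)} D{\left(-5,-5 \right)} + 11 = 0 \left(-3\right) + 11 = 0 + 11 = 11$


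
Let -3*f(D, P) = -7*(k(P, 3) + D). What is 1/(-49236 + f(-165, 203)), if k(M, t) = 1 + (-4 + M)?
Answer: -3/147463 ≈ -2.0344e-5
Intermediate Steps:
k(M, t) = -3 + M
f(D, P) = -7 + 7*D/3 + 7*P/3 (f(D, P) = -(-7)*((-3 + P) + D)/3 = -(-7)*(-3 + D + P)/3 = -(21 - 7*D - 7*P)/3 = -7 + 7*D/3 + 7*P/3)
1/(-49236 + f(-165, 203)) = 1/(-49236 + (-7 + (7/3)*(-165) + (7/3)*203)) = 1/(-49236 + (-7 - 385 + 1421/3)) = 1/(-49236 + 245/3) = 1/(-147463/3) = -3/147463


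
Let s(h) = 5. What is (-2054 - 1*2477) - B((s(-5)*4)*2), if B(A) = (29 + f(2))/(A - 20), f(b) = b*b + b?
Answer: -18131/4 ≈ -4532.8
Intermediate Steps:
f(b) = b + b² (f(b) = b² + b = b + b²)
B(A) = 35/(-20 + A) (B(A) = (29 + 2*(1 + 2))/(A - 20) = (29 + 2*3)/(-20 + A) = (29 + 6)/(-20 + A) = 35/(-20 + A))
(-2054 - 1*2477) - B((s(-5)*4)*2) = (-2054 - 1*2477) - 35/(-20 + (5*4)*2) = (-2054 - 2477) - 35/(-20 + 20*2) = -4531 - 35/(-20 + 40) = -4531 - 35/20 = -4531 - 1*7/4 = -4531 - 7/4 = -18131/4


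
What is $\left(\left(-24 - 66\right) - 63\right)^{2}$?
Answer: $23409$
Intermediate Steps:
$\left(\left(-24 - 66\right) - 63\right)^{2} = \left(-90 - 63\right)^{2} = \left(-153\right)^{2} = 23409$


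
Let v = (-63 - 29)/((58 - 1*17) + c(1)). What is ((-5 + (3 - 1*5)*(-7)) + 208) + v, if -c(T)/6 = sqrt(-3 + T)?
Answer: 376629/1753 - 552*I*sqrt(2)/1753 ≈ 214.85 - 0.44532*I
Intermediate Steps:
c(T) = -6*sqrt(-3 + T)
v = -92/(41 - 6*I*sqrt(2)) (v = (-63 - 29)/((58 - 1*17) - 6*sqrt(-3 + 1)) = -92/((58 - 17) - 6*I*sqrt(2)) = -92/(41 - 6*I*sqrt(2)) ≈ -2.1517 - 0.44532*I)
((-5 + (3 - 1*5)*(-7)) + 208) + v = ((-5 + (3 - 1*5)*(-7)) + 208) + (-3772/1753 - 552*I*sqrt(2)/1753) = ((-5 + (3 - 5)*(-7)) + 208) + (-3772/1753 - 552*I*sqrt(2)/1753) = ((-5 - 2*(-7)) + 208) + (-3772/1753 - 552*I*sqrt(2)/1753) = ((-5 + 14) + 208) + (-3772/1753 - 552*I*sqrt(2)/1753) = (9 + 208) + (-3772/1753 - 552*I*sqrt(2)/1753) = 217 + (-3772/1753 - 552*I*sqrt(2)/1753) = 376629/1753 - 552*I*sqrt(2)/1753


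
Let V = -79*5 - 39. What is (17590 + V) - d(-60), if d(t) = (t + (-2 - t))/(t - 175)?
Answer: 4031658/235 ≈ 17156.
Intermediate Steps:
d(t) = -2/(-175 + t)
V = -434 (V = -395 - 39 = -434)
(17590 + V) - d(-60) = (17590 - 434) - (-2)/(-175 - 60) = 17156 - (-2)/(-235) = 17156 - (-2)*(-1)/235 = 17156 - 1*2/235 = 17156 - 2/235 = 4031658/235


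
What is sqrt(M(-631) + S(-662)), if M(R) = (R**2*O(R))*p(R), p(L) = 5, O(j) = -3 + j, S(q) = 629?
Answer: I*sqrt(1262169741) ≈ 35527.0*I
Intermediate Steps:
M(R) = 5*R**2*(-3 + R) (M(R) = (R**2*(-3 + R))*5 = 5*R**2*(-3 + R))
sqrt(M(-631) + S(-662)) = sqrt(5*(-631)**2*(-3 - 631) + 629) = sqrt(5*398161*(-634) + 629) = sqrt(-1262170370 + 629) = sqrt(-1262169741) = I*sqrt(1262169741)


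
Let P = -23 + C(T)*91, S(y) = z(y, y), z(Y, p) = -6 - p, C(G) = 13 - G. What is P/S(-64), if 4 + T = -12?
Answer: 1308/29 ≈ 45.103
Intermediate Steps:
T = -16 (T = -4 - 12 = -16)
S(y) = -6 - y
P = 2616 (P = -23 + (13 - 1*(-16))*91 = -23 + (13 + 16)*91 = -23 + 29*91 = -23 + 2639 = 2616)
P/S(-64) = 2616/(-6 - 1*(-64)) = 2616/(-6 + 64) = 2616/58 = 2616*(1/58) = 1308/29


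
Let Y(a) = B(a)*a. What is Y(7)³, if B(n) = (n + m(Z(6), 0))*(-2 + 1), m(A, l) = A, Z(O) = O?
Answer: -753571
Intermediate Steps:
B(n) = -6 - n (B(n) = (n + 6)*(-2 + 1) = (6 + n)*(-1) = -6 - n)
Y(a) = a*(-6 - a) (Y(a) = (-6 - a)*a = a*(-6 - a))
Y(7)³ = (-1*7*(6 + 7))³ = (-1*7*13)³ = (-91)³ = -753571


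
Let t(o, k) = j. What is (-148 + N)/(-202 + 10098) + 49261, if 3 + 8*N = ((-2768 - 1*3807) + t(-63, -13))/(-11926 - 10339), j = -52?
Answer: 10853891546099/220334440 ≈ 49261.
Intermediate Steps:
t(o, k) = -52
N = -7521/22265 (N = -3/8 + (((-2768 - 1*3807) - 52)/(-11926 - 10339))/8 = -3/8 + (((-2768 - 3807) - 52)/(-22265))/8 = -3/8 + ((-6575 - 52)*(-1/22265))/8 = -3/8 + (-6627*(-1/22265))/8 = -3/8 + (1/8)*(6627/22265) = -3/8 + 6627/178120 = -7521/22265 ≈ -0.33779)
(-148 + N)/(-202 + 10098) + 49261 = (-148 - 7521/22265)/(-202 + 10098) + 49261 = -3302741/22265/9896 + 49261 = -3302741/22265*1/9896 + 49261 = -3302741/220334440 + 49261 = 10853891546099/220334440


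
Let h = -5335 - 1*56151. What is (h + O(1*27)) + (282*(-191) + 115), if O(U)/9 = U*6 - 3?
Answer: -113802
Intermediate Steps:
h = -61486 (h = -5335 - 56151 = -61486)
O(U) = -27 + 54*U (O(U) = 9*(U*6 - 3) = 9*(6*U - 3) = 9*(-3 + 6*U) = -27 + 54*U)
(h + O(1*27)) + (282*(-191) + 115) = (-61486 + (-27 + 54*(1*27))) + (282*(-191) + 115) = (-61486 + (-27 + 54*27)) + (-53862 + 115) = (-61486 + (-27 + 1458)) - 53747 = (-61486 + 1431) - 53747 = -60055 - 53747 = -113802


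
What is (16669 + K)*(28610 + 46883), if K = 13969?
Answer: 2312954534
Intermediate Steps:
(16669 + K)*(28610 + 46883) = (16669 + 13969)*(28610 + 46883) = 30638*75493 = 2312954534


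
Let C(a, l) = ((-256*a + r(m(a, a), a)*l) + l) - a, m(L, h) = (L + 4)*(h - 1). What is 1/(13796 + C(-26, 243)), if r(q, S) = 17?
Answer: 1/24852 ≈ 4.0238e-5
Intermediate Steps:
m(L, h) = (-1 + h)*(4 + L) (m(L, h) = (4 + L)*(-1 + h) = (-1 + h)*(4 + L))
C(a, l) = -257*a + 18*l (C(a, l) = ((-256*a + 17*l) + l) - a = (-256*a + 18*l) - a = -257*a + 18*l)
1/(13796 + C(-26, 243)) = 1/(13796 + (-257*(-26) + 18*243)) = 1/(13796 + (6682 + 4374)) = 1/(13796 + 11056) = 1/24852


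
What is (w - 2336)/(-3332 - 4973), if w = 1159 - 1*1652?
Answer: 2829/8305 ≈ 0.34064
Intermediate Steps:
w = -493 (w = 1159 - 1652 = -493)
(w - 2336)/(-3332 - 4973) = (-493 - 2336)/(-3332 - 4973) = -2829/(-8305) = -2829*(-1/8305) = 2829/8305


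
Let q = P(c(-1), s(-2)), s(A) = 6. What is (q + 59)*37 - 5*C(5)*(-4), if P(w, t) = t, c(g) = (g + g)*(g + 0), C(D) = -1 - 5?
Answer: 2285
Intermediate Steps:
C(D) = -6
c(g) = 2*g**2 (c(g) = (2*g)*g = 2*g**2)
q = 6
(q + 59)*37 - 5*C(5)*(-4) = (6 + 59)*37 - 5*(-6)*(-4) = 65*37 + 30*(-4) = 2405 - 120 = 2285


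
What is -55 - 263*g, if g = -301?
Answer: 79108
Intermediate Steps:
-55 - 263*g = -55 - 263*(-301) = -55 + 79163 = 79108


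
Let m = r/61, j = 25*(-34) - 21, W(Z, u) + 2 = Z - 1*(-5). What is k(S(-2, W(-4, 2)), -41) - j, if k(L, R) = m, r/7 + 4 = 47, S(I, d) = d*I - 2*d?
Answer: 53432/61 ≈ 875.93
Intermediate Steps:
W(Z, u) = 3 + Z (W(Z, u) = -2 + (Z - 1*(-5)) = -2 + (Z + 5) = -2 + (5 + Z) = 3 + Z)
S(I, d) = -2*d + I*d (S(I, d) = I*d - 2*d = -2*d + I*d)
r = 301 (r = -28 + 7*47 = -28 + 329 = 301)
j = -871 (j = -850 - 21 = -871)
m = 301/61 ≈ 4.9344
k(L, R) = 301/61
k(S(-2, W(-4, 2)), -41) - j = 301/61 - 1*(-871) = 301/61 + 871 = 53432/61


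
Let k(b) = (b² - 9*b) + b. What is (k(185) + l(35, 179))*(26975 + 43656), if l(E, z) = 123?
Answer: 2321499708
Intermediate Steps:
k(b) = b² - 8*b
(k(185) + l(35, 179))*(26975 + 43656) = (185*(-8 + 185) + 123)*(26975 + 43656) = (185*177 + 123)*70631 = (32745 + 123)*70631 = 32868*70631 = 2321499708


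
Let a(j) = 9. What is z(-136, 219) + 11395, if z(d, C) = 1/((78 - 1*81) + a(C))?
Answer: 68371/6 ≈ 11395.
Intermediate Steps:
z(d, C) = 1/6 (z(d, C) = 1/((78 - 1*81) + 9) = 1/((78 - 81) + 9) = 1/(-3 + 9) = 1/6)
z(-136, 219) + 11395 = 1/6 + 11395 = 68371/6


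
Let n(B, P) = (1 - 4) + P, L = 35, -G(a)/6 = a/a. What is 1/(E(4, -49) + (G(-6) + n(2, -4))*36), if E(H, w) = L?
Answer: -1/433 ≈ -0.0023095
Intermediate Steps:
G(a) = -6 (G(a) = -6*a/a = -6*1 = -6)
n(B, P) = -3 + P
E(H, w) = 35
1/(E(4, -49) + (G(-6) + n(2, -4))*36) = 1/(35 + (-6 + (-3 - 4))*36) = 1/(35 + (-6 - 7)*36) = 1/(35 - 13*36) = 1/(35 - 468) = 1/(-433) = -1/433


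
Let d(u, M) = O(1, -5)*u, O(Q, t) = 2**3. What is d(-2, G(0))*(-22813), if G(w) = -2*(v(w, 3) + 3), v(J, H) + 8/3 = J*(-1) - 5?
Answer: 365008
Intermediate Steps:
v(J, H) = -23/3 - J (v(J, H) = -8/3 + (J*(-1) - 5) = -8/3 + (-J - 5) = -8/3 + (-5 - J) = -23/3 - J)
O(Q, t) = 8
G(w) = 28/3 + 2*w (G(w) = -2*((-23/3 - w) + 3) = -2*(-14/3 - w) = 28/3 + 2*w)
d(u, M) = 8*u
d(-2, G(0))*(-22813) = (8*(-2))*(-22813) = -16*(-22813) = 365008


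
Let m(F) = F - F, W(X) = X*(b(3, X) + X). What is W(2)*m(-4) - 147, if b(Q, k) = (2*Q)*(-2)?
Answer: -147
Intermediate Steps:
b(Q, k) = -4*Q
W(X) = X*(-12 + X) (W(X) = X*(-4*3 + X) = X*(-12 + X))
m(F) = 0
W(2)*m(-4) - 147 = (2*(-12 + 2))*0 - 147 = (2*(-10))*0 - 147 = -20*0 - 147 = 0 - 147 = -147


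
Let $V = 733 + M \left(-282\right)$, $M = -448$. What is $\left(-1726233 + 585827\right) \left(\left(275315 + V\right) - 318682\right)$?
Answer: $-95454263012$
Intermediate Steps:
$V = 127069$ ($V = 733 - -126336 = 733 + 126336 = 127069$)
$\left(-1726233 + 585827\right) \left(\left(275315 + V\right) - 318682\right) = \left(-1726233 + 585827\right) \left(\left(275315 + 127069\right) - 318682\right) = - 1140406 \left(402384 - 318682\right) = \left(-1140406\right) 83702 = -95454263012$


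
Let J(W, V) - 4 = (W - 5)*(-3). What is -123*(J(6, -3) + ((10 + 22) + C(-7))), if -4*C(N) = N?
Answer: -17097/4 ≈ -4274.3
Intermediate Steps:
C(N) = -N/4
J(W, V) = 19 - 3*W (J(W, V) = 4 + (W - 5)*(-3) = 4 + (-5 + W)*(-3) = 4 + (15 - 3*W) = 19 - 3*W)
-123*(J(6, -3) + ((10 + 22) + C(-7))) = -123*((19 - 3*6) + ((10 + 22) - 1/4*(-7))) = -123*((19 - 18) + (32 + 7/4)) = -123*(1 + 135/4) = -123*139/4 = -17097/4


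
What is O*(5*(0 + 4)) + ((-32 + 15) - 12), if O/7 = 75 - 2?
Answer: 10191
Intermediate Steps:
O = 511 (O = 7*(75 - 2) = 7*73 = 511)
O*(5*(0 + 4)) + ((-32 + 15) - 12) = 511*(5*(0 + 4)) + ((-32 + 15) - 12) = 511*(5*4) + (-17 - 12) = 511*20 - 29 = 10220 - 29 = 10191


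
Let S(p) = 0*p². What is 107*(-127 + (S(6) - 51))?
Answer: -19046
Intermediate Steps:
S(p) = 0
107*(-127 + (S(6) - 51)) = 107*(-127 + (0 - 51)) = 107*(-127 - 51) = 107*(-178) = -19046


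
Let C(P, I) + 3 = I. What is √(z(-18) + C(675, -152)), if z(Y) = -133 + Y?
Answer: 3*I*√34 ≈ 17.493*I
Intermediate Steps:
C(P, I) = -3 + I
√(z(-18) + C(675, -152)) = √((-133 - 18) + (-3 - 152)) = √(-151 - 155) = √(-306) = 3*I*√34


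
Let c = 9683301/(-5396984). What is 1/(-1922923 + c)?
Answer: -5396984/10377994347533 ≈ -5.2004e-7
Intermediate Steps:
c = -9683301/5396984 (c = 9683301*(-1/5396984) = -9683301/5396984 ≈ -1.7942)
1/(-1922923 + c) = 1/(-1922923 - 9683301/5396984) = 1/(-10377994347533/5396984) = -5396984/10377994347533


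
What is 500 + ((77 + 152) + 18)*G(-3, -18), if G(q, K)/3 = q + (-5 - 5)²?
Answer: 72377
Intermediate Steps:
G(q, K) = 300 + 3*q (G(q, K) = 3*(q + (-5 - 5)²) = 3*(q + (-10)²) = 3*(q + 100) = 3*(100 + q) = 300 + 3*q)
500 + ((77 + 152) + 18)*G(-3, -18) = 500 + ((77 + 152) + 18)*(300 + 3*(-3)) = 500 + (229 + 18)*(300 - 9) = 500 + 247*291 = 500 + 71877 = 72377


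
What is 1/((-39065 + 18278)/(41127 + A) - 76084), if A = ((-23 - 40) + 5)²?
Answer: -44491/3385074031 ≈ -1.3143e-5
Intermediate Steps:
A = 3364 (A = (-63 + 5)² = (-58)² = 3364)
1/((-39065 + 18278)/(41127 + A) - 76084) = 1/((-39065 + 18278)/(41127 + 3364) - 76084) = 1/(-20787/44491 - 76084) = 1/(-3385074031/44491) = -44491/3385074031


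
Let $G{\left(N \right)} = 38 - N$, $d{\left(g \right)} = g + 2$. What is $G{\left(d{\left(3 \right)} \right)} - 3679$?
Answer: $-3646$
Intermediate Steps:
$d{\left(g \right)} = 2 + g$
$G{\left(d{\left(3 \right)} \right)} - 3679 = \left(38 - \left(2 + 3\right)\right) - 3679 = \left(38 - 5\right) - 3679 = 33 - 3679 = -3646$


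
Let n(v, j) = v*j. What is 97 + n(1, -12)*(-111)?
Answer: 1429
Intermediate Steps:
n(v, j) = j*v
97 + n(1, -12)*(-111) = 97 - 12*1*(-111) = 97 - 12*(-111) = 97 + 1332 = 1429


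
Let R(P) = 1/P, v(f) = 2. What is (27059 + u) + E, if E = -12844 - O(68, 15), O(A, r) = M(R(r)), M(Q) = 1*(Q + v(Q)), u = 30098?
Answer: 664664/15 ≈ 44311.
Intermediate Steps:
M(Q) = 2 + Q (M(Q) = 1*(Q + 2) = 1*(2 + Q) = 2 + Q)
O(A, r) = 2 + 1/r
E = -192691/15 (E = -12844 - (2 + 1/15) = -12844 - 1*31/15 = -12844 - 31/15 = -192691/15 ≈ -12846.)
(27059 + u) + E = (27059 + 30098) - 192691/15 = 57157 - 192691/15 = 664664/15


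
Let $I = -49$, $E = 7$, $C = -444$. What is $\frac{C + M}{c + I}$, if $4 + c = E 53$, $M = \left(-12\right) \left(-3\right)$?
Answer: $- \frac{68}{53} \approx -1.283$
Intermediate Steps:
$M = 36$
$c = 367$ ($c = -4 + 7 \cdot 53 = -4 + 371 = 367$)
$\frac{C + M}{c + I} = \frac{-444 + 36}{367 - 49} = - \frac{408}{318} = \left(-408\right) \frac{1}{318} = - \frac{68}{53}$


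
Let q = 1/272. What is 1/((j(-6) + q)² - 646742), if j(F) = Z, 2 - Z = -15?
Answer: -73984/47827169503 ≈ -1.5469e-6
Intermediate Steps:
Z = 17 (Z = 2 - 1*(-15) = 2 + 15 = 17)
j(F) = 17
q = 1/272 ≈ 0.0036765
1/((j(-6) + q)² - 646742) = 1/((17 + 1/272)² - 646742) = 1/((4625/272)² - 646742) = 1/(21390625/73984 - 646742) = 1/(-47827169503/73984) = -73984/47827169503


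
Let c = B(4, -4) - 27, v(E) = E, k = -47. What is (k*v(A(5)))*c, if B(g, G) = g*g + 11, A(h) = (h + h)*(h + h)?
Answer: 0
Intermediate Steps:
A(h) = 4*h² (A(h) = (2*h)*(2*h) = 4*h²)
B(g, G) = 11 + g² (B(g, G) = g² + 11 = 11 + g²)
c = 0 (c = (11 + 4²) - 27 = (11 + 16) - 27 = 27 - 27 = 0)
(k*v(A(5)))*c = -188*5²*0 = -188*25*0 = -47*100*0 = -4700*0 = 0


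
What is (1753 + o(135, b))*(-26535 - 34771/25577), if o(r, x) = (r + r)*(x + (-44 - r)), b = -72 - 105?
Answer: 64048814215022/25577 ≈ 2.5042e+9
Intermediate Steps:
b = -177
o(r, x) = 2*r*(-44 + x - r) (o(r, x) = (2*r)*(-44 + x - r) = 2*r*(-44 + x - r))
(1753 + o(135, b))*(-26535 - 34771/25577) = (1753 + 2*135*(-44 - 177 - 1*135))*(-26535 - 34771/25577) = (1753 + 2*135*(-44 - 177 - 135))*(-26535 - 34771*1/25577) = (1753 + 2*135*(-356))*(-26535 - 34771/25577) = (1753 - 96120)*(-678720466/25577) = -94367*(-678720466/25577) = 64048814215022/25577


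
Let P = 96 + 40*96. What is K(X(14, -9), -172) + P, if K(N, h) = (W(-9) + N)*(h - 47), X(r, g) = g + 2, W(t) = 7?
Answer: 3936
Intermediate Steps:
X(r, g) = 2 + g
P = 3936 (P = 96 + 3840 = 3936)
K(N, h) = (-47 + h)*(7 + N) (K(N, h) = (7 + N)*(h - 47) = (7 + N)*(-47 + h) = (-47 + h)*(7 + N))
K(X(14, -9), -172) + P = (-329 - 47*(2 - 9) + 7*(-172) + (2 - 9)*(-172)) + 3936 = (-329 - 47*(-7) - 1204 - 7*(-172)) + 3936 = (-329 + 329 - 1204 + 1204) + 3936 = 0 + 3936 = 3936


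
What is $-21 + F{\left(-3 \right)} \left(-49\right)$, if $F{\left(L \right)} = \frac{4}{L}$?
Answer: $\frac{133}{3} \approx 44.333$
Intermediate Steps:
$-21 + F{\left(-3 \right)} \left(-49\right) = -21 + \frac{4}{-3} \left(-49\right) = -21 + 4 \left(- \frac{1}{3}\right) \left(-49\right) = -21 - - \frac{196}{3} = -21 + \frac{196}{3} = \frac{133}{3}$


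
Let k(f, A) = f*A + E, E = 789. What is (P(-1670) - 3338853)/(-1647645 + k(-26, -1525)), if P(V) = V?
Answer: 3340523/1607206 ≈ 2.0785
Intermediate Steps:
k(f, A) = 789 + A*f (k(f, A) = f*A + 789 = A*f + 789 = 789 + A*f)
(P(-1670) - 3338853)/(-1647645 + k(-26, -1525)) = (-1670 - 3338853)/(-1647645 + (789 - 1525*(-26))) = -3340523/(-1647645 + (789 + 39650)) = -3340523/(-1647645 + 40439) = -3340523/(-1607206) = -3340523*(-1/1607206) = 3340523/1607206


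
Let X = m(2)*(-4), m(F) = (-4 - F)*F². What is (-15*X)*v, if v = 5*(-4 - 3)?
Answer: 50400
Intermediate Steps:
m(F) = F²*(-4 - F)
X = 96 (X = (2²*(-4 - 1*2))*(-4) = (4*(-4 - 2))*(-4) = (4*(-6))*(-4) = -24*(-4) = 96)
v = -35 (v = 5*(-7) = -35)
(-15*X)*v = -15*96*(-35) = -1440*(-35) = 50400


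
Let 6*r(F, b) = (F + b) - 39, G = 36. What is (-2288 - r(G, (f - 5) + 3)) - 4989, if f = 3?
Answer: -21830/3 ≈ -7276.7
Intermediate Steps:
r(F, b) = -13/2 + F/6 + b/6 (r(F, b) = ((F + b) - 39)/6 = (-39 + F + b)/6 = -13/2 + F/6 + b/6)
(-2288 - r(G, (f - 5) + 3)) - 4989 = (-2288 - (-13/2 + (⅙)*36 + ((3 - 5) + 3)/6)) - 4989 = (-2288 - (-13/2 + 6 + (-2 + 3)/6)) - 4989 = (-2288 - (-13/2 + 6 + (⅙)*1)) - 4989 = (-2288 - (-13/2 + 6 + ⅙)) - 4989 = (-2288 - 1*(-⅓)) - 4989 = (-2288 + ⅓) - 4989 = -6863/3 - 4989 = -21830/3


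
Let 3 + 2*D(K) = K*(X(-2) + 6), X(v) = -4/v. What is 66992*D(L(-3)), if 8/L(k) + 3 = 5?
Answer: 971384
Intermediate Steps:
L(k) = 4 (L(k) = 8/(-3 + 5) = 8/2 = 8*(1/2) = 4)
D(K) = -3/2 + 4*K (D(K) = -3/2 + (K*(-4/(-2) + 6))/2 = -3/2 + (K*(-4*(-1/2) + 6))/2 = -3/2 + (K*(2 + 6))/2 = -3/2 + (K*8)/2 = -3/2 + (8*K)/2 = -3/2 + 4*K)
66992*D(L(-3)) = 66992*(-3/2 + 4*4) = 66992*(-3/2 + 16) = 66992*(29/2) = 971384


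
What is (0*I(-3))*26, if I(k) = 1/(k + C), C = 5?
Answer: 0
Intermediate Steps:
I(k) = 1/(5 + k) (I(k) = 1/(k + 5) = 1/(5 + k))
(0*I(-3))*26 = (0/(5 - 3))*26 = (0/2)*26 = (0*(½))*26 = 0*26 = 0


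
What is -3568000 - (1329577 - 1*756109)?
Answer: -4141468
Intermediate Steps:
-3568000 - (1329577 - 1*756109) = -3568000 - (1329577 - 756109) = -3568000 - 1*573468 = -3568000 - 573468 = -4141468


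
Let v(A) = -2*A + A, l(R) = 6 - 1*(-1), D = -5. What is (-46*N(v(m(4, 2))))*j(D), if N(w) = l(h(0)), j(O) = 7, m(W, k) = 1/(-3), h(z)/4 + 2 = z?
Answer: -2254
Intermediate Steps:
h(z) = -8 + 4*z
m(W, k) = -⅓
l(R) = 7 (l(R) = 6 + 1 = 7)
v(A) = -A
N(w) = 7
(-46*N(v(m(4, 2))))*j(D) = -46*7*7 = -322*7 = -2254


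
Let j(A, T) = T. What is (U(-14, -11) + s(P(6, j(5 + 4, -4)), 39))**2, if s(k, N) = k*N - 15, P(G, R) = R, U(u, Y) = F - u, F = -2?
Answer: 25281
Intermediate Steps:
U(u, Y) = -2 - u
s(k, N) = -15 + N*k (s(k, N) = N*k - 15 = -15 + N*k)
(U(-14, -11) + s(P(6, j(5 + 4, -4)), 39))**2 = ((-2 - 1*(-14)) + (-15 + 39*(-4)))**2 = ((-2 + 14) + (-15 - 156))**2 = (12 - 171)**2 = (-159)**2 = 25281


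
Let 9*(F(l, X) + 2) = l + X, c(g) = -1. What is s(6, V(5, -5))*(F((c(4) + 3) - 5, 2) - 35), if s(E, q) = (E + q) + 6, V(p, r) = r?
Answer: -2338/9 ≈ -259.78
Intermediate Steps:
s(E, q) = 6 + E + q
F(l, X) = -2 + X/9 + l/9 (F(l, X) = -2 + (l + X)/9 = -2 + (X + l)/9 = -2 + (X/9 + l/9) = -2 + X/9 + l/9)
s(6, V(5, -5))*(F((c(4) + 3) - 5, 2) - 35) = (6 + 6 - 5)*((-2 + (⅑)*2 + ((-1 + 3) - 5)/9) - 35) = 7*((-2 + 2/9 + (2 - 5)/9) - 35) = 7*((-2 + 2/9 + (⅑)*(-3)) - 35) = 7*((-2 + 2/9 - ⅓) - 35) = 7*(-19/9 - 35) = 7*(-334/9) = -2338/9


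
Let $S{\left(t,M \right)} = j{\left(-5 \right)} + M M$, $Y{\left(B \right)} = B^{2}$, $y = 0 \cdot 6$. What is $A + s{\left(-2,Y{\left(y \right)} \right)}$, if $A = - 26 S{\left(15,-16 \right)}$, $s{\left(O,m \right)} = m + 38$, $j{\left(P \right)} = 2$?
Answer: $-6670$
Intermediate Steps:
$y = 0$
$S{\left(t,M \right)} = 2 + M^{2}$ ($S{\left(t,M \right)} = 2 + M M = 2 + M^{2}$)
$s{\left(O,m \right)} = 38 + m$
$A = -6708$ ($A = - 26 \left(2 + \left(-16\right)^{2}\right) = - 26 \left(2 + 256\right) = \left(-26\right) 258 = -6708$)
$A + s{\left(-2,Y{\left(y \right)} \right)} = -6708 + \left(38 + 0^{2}\right) = -6708 + \left(38 + 0\right) = -6708 + 38 = -6670$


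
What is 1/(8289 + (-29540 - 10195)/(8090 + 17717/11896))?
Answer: 96256357/797396255613 ≈ 0.00012071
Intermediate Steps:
1/(8289 + (-29540 - 10195)/(8090 + 17717/11896)) = 1/(8289 - 39735/(8090 + 17717*(1/11896))) = 1/(8289 - 39735/(8090 + 17717/11896)) = 1/(8289 - 39735/96256357/11896) = 1/(8289 - 39735*11896/96256357) = 1/(8289 - 472687560/96256357) = 1/(797396255613/96256357) = 96256357/797396255613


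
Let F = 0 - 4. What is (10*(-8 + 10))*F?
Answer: -80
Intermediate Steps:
F = -4
(10*(-8 + 10))*F = (10*(-8 + 10))*(-4) = (10*2)*(-4) = 20*(-4) = -80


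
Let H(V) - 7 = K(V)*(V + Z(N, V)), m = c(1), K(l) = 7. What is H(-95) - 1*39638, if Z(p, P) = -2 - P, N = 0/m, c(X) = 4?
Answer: -39645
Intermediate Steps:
m = 4
N = 0 (N = 0/4 = 0*(1/4) = 0)
H(V) = -7 (H(V) = 7 + 7*(V + (-2 - V)) = 7 + 7*(-2) = 7 - 14 = -7)
H(-95) - 1*39638 = -7 - 1*39638 = -7 - 39638 = -39645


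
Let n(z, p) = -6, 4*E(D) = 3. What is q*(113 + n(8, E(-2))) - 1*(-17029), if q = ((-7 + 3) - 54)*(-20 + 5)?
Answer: 110119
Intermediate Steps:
E(D) = ¾ (E(D) = (¼)*3 = ¾)
q = 870 (q = (-4 - 54)*(-15) = -58*(-15) = 870)
q*(113 + n(8, E(-2))) - 1*(-17029) = 870*(113 - 6) - 1*(-17029) = 870*107 + 17029 = 93090 + 17029 = 110119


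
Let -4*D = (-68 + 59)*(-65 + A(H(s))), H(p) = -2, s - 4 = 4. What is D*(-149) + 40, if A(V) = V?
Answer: 90007/4 ≈ 22502.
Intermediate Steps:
s = 8 (s = 4 + 4 = 8)
D = -603/4 (D = -(-68 + 59)*(-65 - 2)/4 = -(-9)*(-67)/4 = -¼*603 = -603/4 ≈ -150.75)
D*(-149) + 40 = -603/4*(-149) + 40 = 89847/4 + 40 = 90007/4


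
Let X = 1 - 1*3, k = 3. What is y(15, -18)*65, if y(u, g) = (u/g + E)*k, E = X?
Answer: -1105/2 ≈ -552.50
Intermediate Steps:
X = -2 (X = 1 - 3 = -2)
E = -2
y(u, g) = -6 + 3*u/g (y(u, g) = (u/g - 2)*3 = (-2 + u/g)*3 = -6 + 3*u/g)
y(15, -18)*65 = (-6 + 3*15/(-18))*65 = (-6 + 3*15*(-1/18))*65 = (-6 - 5/2)*65 = -17/2*65 = -1105/2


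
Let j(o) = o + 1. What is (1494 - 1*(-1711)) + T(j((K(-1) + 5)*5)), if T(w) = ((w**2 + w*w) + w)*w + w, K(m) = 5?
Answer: 271159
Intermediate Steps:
j(o) = 1 + o
T(w) = w + w*(w + 2*w**2) (T(w) = ((w**2 + w**2) + w)*w + w = (2*w**2 + w)*w + w = (w + 2*w**2)*w + w = w*(w + 2*w**2) + w = w + w*(w + 2*w**2))
(1494 - 1*(-1711)) + T(j((K(-1) + 5)*5)) = (1494 - 1*(-1711)) + (1 + (5 + 5)*5)*(1 + (1 + (5 + 5)*5) + 2*(1 + (5 + 5)*5)**2) = (1494 + 1711) + (1 + 10*5)*(1 + (1 + 10*5) + 2*(1 + 10*5)**2) = 3205 + (1 + 50)*(1 + (1 + 50) + 2*(1 + 50)**2) = 3205 + 51*(1 + 51 + 2*51**2) = 3205 + 51*(1 + 51 + 2*2601) = 3205 + 51*(1 + 51 + 5202) = 3205 + 51*5254 = 3205 + 267954 = 271159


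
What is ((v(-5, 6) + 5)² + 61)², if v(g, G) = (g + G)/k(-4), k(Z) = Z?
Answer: 1787569/256 ≈ 6982.7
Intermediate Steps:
v(g, G) = -G/4 - g/4 (v(g, G) = (g + G)/(-4) = (G + g)*(-¼) = -G/4 - g/4)
((v(-5, 6) + 5)² + 61)² = (((-¼*6 - ¼*(-5)) + 5)² + 61)² = (((-3/2 + 5/4) + 5)² + 61)² = ((-¼ + 5)² + 61)² = ((19/4)² + 61)² = (361/16 + 61)² = (1337/16)² = 1787569/256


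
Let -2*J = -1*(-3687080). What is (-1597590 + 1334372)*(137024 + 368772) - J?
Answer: -133132767988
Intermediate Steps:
J = -1843540 (J = -(-1)*(-3687080)/2 = -½*3687080 = -1843540)
(-1597590 + 1334372)*(137024 + 368772) - J = (-1597590 + 1334372)*(137024 + 368772) - 1*(-1843540) = -263218*505796 + 1843540 = -133134611528 + 1843540 = -133132767988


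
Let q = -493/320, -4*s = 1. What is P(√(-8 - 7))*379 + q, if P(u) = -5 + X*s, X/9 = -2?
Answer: -61133/320 ≈ -191.04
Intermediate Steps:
s = -¼ (s = -¼*1 = -¼ ≈ -0.25000)
X = -18 (X = 9*(-2) = -18)
P(u) = -½ (P(u) = -5 - 18*(-¼) = -5 + 9/2 = -½)
q = -493/320 (q = -493*1/320 = -493/320 ≈ -1.5406)
P(√(-8 - 7))*379 + q = -½*379 - 493/320 = -379/2 - 493/320 = -61133/320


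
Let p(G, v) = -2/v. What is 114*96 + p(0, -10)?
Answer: 54721/5 ≈ 10944.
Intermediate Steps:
114*96 + p(0, -10) = 114*96 - 2/(-10) = 10944 - 2*(-1/10) = 10944 + 1/5 = 54721/5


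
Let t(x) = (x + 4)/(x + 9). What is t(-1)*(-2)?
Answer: -¾ ≈ -0.75000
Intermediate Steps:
t(x) = (4 + x)/(9 + x)
t(-1)*(-2) = ((4 - 1)/(9 - 1))*(-2) = (3/8)*(-2) = -¾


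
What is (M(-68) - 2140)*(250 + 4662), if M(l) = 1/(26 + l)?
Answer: -220747736/21 ≈ -1.0512e+7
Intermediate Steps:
(M(-68) - 2140)*(250 + 4662) = (1/(26 - 68) - 2140)*(250 + 4662) = (1/(-42) - 2140)*4912 = (-1/42 - 2140)*4912 = -89881/42*4912 = -220747736/21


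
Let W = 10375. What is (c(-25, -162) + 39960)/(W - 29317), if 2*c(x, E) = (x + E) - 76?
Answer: -79657/37884 ≈ -2.1027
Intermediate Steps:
c(x, E) = -38 + E/2 + x/2 (c(x, E) = ((x + E) - 76)/2 = ((E + x) - 76)/2 = (-76 + E + x)/2 = -38 + E/2 + x/2)
(c(-25, -162) + 39960)/(W - 29317) = ((-38 + (½)*(-162) + (½)*(-25)) + 39960)/(10375 - 29317) = ((-38 - 81 - 25/2) + 39960)/(-18942) = (-263/2 + 39960)*(-1/18942) = (79657/2)*(-1/18942) = -79657/37884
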